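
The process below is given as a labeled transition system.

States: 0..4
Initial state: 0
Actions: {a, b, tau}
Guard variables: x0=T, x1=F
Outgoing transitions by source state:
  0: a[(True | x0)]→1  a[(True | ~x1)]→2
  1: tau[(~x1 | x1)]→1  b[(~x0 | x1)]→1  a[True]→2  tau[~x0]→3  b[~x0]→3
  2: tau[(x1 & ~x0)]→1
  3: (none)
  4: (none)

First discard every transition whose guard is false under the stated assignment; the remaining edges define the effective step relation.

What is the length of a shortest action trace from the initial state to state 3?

BFS to 3:
  L0 = {0}
  L1 = {1,2}
3 never appears.

Answer: UNREACHABLE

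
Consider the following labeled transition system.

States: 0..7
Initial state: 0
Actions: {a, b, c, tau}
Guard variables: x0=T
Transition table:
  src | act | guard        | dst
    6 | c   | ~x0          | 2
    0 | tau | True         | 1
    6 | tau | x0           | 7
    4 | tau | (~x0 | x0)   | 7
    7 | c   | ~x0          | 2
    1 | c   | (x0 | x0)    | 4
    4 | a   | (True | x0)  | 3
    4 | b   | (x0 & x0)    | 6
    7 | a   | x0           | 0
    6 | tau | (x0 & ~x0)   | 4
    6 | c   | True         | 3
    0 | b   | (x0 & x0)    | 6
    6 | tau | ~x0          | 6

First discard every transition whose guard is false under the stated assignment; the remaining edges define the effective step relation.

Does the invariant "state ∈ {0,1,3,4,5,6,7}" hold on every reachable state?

Safe = {0,1,3,4,5,6,7}
Reach set: {0,1,3,4,6,7}
  0: ok
  1: ok
  3: ok
  4: ok
  6: ok
  7: ok

Answer: INVARIANT HOLDS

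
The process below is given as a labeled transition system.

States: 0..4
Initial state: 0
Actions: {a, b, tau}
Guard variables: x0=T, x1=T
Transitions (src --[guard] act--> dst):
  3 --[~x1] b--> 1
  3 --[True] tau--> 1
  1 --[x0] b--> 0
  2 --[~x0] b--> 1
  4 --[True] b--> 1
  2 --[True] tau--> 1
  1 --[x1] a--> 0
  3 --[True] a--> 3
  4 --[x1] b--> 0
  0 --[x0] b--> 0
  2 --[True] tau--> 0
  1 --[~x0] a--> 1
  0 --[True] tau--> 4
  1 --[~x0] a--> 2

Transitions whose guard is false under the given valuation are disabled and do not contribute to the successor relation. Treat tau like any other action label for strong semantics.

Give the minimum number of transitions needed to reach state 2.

Breadth-first toward 2:
  Layer 0: {0}
  Layer 1: {4}
  Layer 2: {1}
2 never appears.

Answer: UNREACHABLE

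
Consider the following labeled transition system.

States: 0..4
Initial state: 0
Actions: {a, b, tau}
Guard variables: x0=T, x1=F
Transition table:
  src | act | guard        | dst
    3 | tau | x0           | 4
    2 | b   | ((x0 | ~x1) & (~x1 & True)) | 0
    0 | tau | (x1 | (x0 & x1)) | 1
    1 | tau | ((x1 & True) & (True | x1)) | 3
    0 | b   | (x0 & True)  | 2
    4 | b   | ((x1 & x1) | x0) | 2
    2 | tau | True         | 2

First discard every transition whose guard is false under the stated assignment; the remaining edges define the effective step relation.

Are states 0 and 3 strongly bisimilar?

Compute ~ classes (split until stable):
  π0 = {{0,1,2,3,4}}
  π1 = {{0,4},{1},{2},{3}}
stable after 2 split(s): 4 block(s)
[0]={0,4}  [3]={3}

Answer: NOT BISIMILAR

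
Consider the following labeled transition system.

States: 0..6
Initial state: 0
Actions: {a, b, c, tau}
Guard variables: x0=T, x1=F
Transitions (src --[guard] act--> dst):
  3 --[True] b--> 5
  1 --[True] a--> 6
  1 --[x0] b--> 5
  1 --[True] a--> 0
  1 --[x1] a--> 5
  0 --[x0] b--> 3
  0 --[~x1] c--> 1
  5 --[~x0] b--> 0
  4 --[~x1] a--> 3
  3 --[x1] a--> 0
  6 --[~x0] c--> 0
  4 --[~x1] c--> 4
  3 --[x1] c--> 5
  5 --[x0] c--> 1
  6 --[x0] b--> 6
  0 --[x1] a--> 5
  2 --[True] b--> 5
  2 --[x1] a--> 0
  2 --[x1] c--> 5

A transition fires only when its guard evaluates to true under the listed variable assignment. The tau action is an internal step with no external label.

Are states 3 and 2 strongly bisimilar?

Refine partition for ~:
  P[0] = {{0,1,2,3,4,5,6}}
  P[1] = {{0},{1},{2,3,6},{4},{5}}
  P[2] = {{0},{1},{2,3},{4},{5},{6}}
6 equivalence class(es) (converged in 3)
3∈{2,3}, 2∈{2,3}

Answer: BISIMILAR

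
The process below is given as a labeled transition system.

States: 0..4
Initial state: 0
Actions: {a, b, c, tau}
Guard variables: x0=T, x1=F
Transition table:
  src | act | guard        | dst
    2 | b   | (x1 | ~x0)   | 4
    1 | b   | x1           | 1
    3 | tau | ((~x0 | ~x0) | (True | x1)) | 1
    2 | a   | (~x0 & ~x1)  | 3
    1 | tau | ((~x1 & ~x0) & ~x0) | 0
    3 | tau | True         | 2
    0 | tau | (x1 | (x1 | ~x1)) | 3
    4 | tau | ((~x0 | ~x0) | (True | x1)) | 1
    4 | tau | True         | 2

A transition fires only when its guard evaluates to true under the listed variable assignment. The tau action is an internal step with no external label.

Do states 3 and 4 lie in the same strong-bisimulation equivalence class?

Answer: BISIMILAR

Trace:
Compute ~ classes (split until stable):
  π0 = {{0,1,2,3,4}}
  π1 = {{0,3,4},{1,2}}
  π2 = {{0},{1,2},{3,4}}
3 equivalence class(es) (converged in 3)
3∈{3,4}, 4∈{3,4}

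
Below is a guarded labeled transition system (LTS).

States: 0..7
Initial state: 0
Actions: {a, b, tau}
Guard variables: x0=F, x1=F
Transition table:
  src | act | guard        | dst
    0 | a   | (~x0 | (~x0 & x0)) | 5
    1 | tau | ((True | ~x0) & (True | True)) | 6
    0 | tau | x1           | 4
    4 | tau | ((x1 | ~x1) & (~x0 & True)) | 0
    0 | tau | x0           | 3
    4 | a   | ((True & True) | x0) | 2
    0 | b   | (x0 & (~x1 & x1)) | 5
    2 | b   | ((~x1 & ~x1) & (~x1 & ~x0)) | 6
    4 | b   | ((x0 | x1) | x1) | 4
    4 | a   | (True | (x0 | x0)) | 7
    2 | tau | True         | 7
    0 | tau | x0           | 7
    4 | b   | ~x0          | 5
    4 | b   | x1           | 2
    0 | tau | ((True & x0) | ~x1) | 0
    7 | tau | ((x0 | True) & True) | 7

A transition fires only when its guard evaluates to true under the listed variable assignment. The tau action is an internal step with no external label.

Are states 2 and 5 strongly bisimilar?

Answer: NOT BISIMILAR

Trace:
Compute ~ classes (split until stable):
  round 0: {{0,1,2,3,4,5,6,7}}
  round 1: {{0},{1,7},{2},{3,5,6},{4}}
  round 2: {{0},{1},{2},{3,5,6},{4},{7}}
Fixed point at round 3; 6 class(es).
class of 2: {2}; class of 5: {3,5,6}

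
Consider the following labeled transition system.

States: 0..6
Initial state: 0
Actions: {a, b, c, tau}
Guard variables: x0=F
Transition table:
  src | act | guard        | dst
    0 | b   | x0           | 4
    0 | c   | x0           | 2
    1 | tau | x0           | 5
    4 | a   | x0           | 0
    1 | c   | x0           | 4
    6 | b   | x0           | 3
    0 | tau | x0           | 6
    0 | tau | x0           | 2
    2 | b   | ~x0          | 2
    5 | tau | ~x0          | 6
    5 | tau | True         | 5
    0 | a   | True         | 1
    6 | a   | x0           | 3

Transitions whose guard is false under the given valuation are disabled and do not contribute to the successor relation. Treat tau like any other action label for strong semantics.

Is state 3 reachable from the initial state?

After dropping false guards: 4 live edges.
L0 = {0}
L1 = {1}  now seen {0,1}
Reachable = {0,1}

Answer: UNREACHABLE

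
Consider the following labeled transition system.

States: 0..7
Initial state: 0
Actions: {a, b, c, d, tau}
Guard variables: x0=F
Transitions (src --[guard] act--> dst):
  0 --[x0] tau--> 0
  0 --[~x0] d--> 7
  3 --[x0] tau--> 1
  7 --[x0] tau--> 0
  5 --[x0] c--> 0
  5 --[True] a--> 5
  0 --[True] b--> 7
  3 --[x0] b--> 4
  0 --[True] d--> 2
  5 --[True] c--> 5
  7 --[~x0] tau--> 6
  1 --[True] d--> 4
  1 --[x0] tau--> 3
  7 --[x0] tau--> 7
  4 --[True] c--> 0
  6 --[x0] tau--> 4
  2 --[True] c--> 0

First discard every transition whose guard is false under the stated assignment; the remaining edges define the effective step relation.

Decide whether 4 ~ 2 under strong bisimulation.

Answer: BISIMILAR

Analysis:
Refine partition for ~:
  round 0: {{0,1,2,3,4,5,6,7}}
  round 1: {{0},{1},{2,4},{3,6},{5},{7}}
6 equivalence class(es) (converged in 2)
class of 4: {2,4}; class of 2: {2,4}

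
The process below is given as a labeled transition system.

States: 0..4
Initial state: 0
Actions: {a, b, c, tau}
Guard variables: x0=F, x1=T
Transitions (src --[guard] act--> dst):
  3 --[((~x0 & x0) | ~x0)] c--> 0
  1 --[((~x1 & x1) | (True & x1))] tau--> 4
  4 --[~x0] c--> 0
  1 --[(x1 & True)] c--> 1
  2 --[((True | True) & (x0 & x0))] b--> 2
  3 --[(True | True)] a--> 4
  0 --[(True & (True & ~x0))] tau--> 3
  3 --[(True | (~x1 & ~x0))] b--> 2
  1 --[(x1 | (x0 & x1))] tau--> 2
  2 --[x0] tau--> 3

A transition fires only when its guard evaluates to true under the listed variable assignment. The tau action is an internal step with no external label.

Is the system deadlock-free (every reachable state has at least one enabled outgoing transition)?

Answer: DEADLOCK at state 2

Analysis:
R = {0,2,3,4}
  0: tau→3  [deg 1]
  2: ∅  [deadlock]
  3: a→4  b→2  c→0  [deg 3]
  4: c→0  [deg 1]
Path to 2: tau·b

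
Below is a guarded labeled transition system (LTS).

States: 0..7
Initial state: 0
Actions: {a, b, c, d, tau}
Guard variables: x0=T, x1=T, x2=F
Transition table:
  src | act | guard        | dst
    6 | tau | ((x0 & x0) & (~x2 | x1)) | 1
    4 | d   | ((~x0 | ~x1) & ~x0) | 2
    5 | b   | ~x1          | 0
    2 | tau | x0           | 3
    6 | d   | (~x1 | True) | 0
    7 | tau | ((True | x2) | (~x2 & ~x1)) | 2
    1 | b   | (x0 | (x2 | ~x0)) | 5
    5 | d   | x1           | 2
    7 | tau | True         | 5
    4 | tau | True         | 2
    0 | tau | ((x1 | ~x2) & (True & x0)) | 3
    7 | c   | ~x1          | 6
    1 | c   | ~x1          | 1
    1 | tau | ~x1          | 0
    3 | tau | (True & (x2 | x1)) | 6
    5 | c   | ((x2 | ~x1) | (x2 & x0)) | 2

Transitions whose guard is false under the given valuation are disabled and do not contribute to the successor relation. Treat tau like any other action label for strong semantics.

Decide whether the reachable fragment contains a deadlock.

Answer: DEADLOCK-FREE

Trace:
R = {0,1,2,3,5,6}
  0: tau→3  [1 out]
  1: b→5  [1 out]
  2: tau→3  [1 out]
  3: tau→6  [1 out]
  5: d→2  [1 out]
  6: d→0  tau→1  [2 out]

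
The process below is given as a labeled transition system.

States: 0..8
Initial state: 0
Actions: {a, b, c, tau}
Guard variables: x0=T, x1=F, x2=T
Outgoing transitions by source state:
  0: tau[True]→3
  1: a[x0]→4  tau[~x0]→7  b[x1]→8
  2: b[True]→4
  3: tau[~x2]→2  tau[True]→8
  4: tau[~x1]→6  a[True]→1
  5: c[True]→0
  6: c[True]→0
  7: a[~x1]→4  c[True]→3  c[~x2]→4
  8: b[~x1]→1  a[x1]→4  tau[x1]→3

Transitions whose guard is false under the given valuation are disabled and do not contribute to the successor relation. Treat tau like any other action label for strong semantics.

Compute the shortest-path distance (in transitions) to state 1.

Layered search for 1:
  depth 0: {0}
  depth 1: {3}
  depth 2: {8}
  depth 3: {1}
first hit 1 at d=3 via tau·tau·b

Answer: 3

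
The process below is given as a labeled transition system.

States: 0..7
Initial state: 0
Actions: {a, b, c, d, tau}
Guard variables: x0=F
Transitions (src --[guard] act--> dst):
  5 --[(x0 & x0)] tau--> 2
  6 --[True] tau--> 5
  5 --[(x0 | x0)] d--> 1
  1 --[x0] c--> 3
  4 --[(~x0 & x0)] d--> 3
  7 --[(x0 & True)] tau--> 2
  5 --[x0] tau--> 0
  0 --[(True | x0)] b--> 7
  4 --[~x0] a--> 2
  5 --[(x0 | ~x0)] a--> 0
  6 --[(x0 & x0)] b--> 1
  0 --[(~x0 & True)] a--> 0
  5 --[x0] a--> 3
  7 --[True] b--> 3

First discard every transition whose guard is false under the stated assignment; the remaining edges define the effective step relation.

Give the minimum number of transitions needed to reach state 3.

Answer: 2

Analysis:
Layered search for 3:
  depth 0: {0}
  depth 1: {7}
  depth 2: {3}
3 enters at depth 2; path b·b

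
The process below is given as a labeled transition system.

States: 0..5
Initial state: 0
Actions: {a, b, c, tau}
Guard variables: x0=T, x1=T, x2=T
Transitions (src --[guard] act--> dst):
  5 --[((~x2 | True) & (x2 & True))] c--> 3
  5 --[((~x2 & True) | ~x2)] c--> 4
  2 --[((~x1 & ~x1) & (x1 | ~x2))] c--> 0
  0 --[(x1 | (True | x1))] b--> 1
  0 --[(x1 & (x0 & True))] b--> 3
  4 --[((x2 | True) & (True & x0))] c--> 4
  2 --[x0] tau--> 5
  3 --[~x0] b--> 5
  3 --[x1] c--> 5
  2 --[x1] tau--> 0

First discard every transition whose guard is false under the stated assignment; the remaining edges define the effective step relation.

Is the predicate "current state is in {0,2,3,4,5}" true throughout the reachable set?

Answer: INVARIANT VIOLATED at state 1

Trace:
Inv-set: {0,2,3,4,5}
Reachable = {0,1,3,5}
  0: safe
  1: VIOLATES
  3: safe
  5: safe
counterexample path to 1: b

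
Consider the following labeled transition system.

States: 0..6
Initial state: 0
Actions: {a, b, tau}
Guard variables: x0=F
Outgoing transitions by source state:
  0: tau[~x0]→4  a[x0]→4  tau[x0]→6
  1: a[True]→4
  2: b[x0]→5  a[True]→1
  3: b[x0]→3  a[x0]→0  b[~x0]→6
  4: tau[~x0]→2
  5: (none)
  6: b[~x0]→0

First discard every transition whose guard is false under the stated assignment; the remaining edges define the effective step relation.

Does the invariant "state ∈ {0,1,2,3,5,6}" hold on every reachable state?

Answer: INVARIANT VIOLATED at state 4

Analysis:
Inv-set: {0,1,2,3,5,6}
R = {0,1,2,4}
  0: ✓
  1: ✓
  2: ✓
  4: outside
reach 4 via tau — violates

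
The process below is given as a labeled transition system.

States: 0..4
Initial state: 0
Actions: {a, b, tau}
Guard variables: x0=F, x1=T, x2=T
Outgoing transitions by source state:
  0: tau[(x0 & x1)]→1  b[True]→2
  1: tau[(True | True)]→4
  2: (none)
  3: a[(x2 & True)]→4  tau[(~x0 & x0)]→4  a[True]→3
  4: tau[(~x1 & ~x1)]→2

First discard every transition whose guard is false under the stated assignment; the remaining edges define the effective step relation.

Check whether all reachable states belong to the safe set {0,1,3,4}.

Inv-set: {0,1,3,4}
R = {0,2}
  0: ✓
  2: outside
witness against invariant: b → 2

Answer: INVARIANT VIOLATED at state 2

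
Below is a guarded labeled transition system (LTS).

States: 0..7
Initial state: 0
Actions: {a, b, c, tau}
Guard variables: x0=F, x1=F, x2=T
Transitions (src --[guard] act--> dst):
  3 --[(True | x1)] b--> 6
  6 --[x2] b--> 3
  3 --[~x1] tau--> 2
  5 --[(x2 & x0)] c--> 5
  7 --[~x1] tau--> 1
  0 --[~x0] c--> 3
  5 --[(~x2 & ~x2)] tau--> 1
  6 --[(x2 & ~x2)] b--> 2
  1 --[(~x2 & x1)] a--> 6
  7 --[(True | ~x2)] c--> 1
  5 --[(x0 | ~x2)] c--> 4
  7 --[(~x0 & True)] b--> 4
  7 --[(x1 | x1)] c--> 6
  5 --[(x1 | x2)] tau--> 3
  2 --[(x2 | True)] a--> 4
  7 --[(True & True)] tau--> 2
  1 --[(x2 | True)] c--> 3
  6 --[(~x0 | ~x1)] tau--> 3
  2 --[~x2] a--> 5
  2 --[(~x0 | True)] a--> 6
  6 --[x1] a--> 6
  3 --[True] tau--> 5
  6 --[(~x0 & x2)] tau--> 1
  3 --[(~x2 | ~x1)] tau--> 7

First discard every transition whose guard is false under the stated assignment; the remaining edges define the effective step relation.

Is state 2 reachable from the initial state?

16 transition(s) survive guard evaluation.
L0 = {0}
L1 = {3}  cumulative {0,3}
L2 = {2,5,6,7}  cumulative {0,2,3,5,6,7}
L3 = {1,4}  cumulative {0,1,2,3,4,5,6,7}
Reachable = {0,1,2,3,4,5,6,7}
witness 2: c·tau

Answer: REACHABLE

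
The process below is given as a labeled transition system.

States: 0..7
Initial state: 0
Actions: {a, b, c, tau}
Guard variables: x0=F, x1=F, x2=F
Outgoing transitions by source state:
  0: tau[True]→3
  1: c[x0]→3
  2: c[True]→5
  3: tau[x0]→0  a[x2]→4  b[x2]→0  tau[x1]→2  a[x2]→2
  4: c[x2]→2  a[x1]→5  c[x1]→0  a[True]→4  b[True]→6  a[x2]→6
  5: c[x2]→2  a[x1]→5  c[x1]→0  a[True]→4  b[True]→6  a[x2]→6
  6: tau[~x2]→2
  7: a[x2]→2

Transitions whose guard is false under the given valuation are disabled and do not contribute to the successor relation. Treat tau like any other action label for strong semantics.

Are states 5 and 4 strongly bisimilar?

Compute ~ classes (split until stable):
  P[0] = {{0,1,2,3,4,5,6,7}}
  P[1] = {{0,6},{1,3,7},{2},{4,5}}
  P[2] = {{0},{1,3,7},{2},{4,5},{6}}
Fixed point at round 3; 5 class(es).
[5]={4,5}  [4]={4,5}

Answer: BISIMILAR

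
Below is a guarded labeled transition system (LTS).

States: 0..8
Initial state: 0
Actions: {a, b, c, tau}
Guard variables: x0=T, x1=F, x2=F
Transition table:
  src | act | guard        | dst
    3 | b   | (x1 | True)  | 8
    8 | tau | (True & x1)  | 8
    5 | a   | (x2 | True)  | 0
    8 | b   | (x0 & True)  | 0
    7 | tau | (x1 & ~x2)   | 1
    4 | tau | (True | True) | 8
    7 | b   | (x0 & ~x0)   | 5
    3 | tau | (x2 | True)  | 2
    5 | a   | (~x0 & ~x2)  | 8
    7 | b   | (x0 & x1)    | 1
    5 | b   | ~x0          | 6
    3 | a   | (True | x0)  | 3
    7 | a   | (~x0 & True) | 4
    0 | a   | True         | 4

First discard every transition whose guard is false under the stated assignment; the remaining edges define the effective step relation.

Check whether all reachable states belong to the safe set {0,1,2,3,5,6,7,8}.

Answer: INVARIANT VIOLATED at state 4

Trace:
Allowed set {0,1,2,3,5,6,7,8}
Reachable = {0,4,8}
  0: ok
  4: ✗ unsafe
  8: ok
counterexample path to 4: a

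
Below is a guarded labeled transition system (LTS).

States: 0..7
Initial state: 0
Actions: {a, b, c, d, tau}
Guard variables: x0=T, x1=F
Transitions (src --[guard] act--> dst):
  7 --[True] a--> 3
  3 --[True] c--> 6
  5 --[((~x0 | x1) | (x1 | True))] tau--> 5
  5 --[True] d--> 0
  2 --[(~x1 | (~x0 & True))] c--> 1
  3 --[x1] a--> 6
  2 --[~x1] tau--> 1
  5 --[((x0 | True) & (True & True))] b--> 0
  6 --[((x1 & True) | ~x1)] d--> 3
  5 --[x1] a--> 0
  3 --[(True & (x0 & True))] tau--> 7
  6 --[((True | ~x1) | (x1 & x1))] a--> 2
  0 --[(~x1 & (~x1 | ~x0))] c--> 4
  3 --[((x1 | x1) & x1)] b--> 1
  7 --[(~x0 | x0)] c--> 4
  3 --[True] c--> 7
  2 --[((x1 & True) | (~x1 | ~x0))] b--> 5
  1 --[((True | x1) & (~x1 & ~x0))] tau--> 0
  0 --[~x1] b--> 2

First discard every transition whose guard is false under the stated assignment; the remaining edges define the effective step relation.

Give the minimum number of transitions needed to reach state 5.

BFS to 5:
  L0 = {0}
  L1 = {2,4}
  L2 = {1,5}
5 enters at depth 2; path b·b

Answer: 2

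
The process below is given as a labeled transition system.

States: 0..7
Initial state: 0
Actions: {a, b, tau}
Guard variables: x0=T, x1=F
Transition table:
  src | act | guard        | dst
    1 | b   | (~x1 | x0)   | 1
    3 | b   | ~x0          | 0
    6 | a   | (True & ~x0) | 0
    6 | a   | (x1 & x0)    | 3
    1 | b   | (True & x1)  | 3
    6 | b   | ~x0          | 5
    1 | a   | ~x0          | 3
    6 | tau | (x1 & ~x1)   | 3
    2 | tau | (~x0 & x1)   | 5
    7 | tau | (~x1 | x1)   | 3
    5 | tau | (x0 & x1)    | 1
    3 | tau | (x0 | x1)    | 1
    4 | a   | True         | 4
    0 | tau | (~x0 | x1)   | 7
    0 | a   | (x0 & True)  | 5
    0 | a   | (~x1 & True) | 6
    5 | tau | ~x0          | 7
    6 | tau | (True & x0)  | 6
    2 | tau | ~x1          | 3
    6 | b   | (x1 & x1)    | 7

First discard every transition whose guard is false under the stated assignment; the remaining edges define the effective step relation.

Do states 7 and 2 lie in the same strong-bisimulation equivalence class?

Answer: BISIMILAR

Working:
Compute ~ classes (split until stable):
  π0 = {{0,1,2,3,4,5,6,7}}
  π1 = {{0,4},{1},{2,3,6,7},{5}}
  π2 = {{0},{1},{2,6,7},{3},{4},{5}}
  π3 = {{0},{1},{2,7},{3},{4},{5},{6}}
Fixed point at round 4; 7 class(es).
[7]={2,7}  [2]={2,7}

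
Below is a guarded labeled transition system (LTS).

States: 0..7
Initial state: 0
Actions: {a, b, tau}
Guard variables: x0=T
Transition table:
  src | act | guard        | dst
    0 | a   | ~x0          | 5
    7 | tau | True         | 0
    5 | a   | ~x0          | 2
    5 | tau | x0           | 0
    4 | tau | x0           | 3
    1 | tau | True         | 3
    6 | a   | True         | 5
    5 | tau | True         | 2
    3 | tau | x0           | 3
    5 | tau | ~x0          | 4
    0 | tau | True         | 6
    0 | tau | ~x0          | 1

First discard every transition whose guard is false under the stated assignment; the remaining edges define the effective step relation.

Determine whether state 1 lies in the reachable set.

Guard filter leaves 8 enabled edge(s).
L0 = {0}
L1 = {6}  now seen {0,6}
L2 = {5}  now seen {0,5,6}
L3 = {2}  now seen {0,2,5,6}
R = {0,2,5,6}

Answer: UNREACHABLE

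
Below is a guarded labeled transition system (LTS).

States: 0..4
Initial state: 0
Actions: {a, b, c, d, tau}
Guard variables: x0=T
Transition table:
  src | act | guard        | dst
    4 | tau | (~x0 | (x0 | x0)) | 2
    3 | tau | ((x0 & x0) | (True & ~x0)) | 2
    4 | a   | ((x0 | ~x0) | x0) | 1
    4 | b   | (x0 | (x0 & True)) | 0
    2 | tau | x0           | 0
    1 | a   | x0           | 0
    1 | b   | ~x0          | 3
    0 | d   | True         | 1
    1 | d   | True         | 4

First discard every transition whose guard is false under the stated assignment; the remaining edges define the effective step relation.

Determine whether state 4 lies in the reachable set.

Answer: REACHABLE

Working:
After dropping false guards: 8 live edges.
Layer 0: {0}
Layer 1: {1}  now seen {0,1}
Layer 2: {4}  now seen {0,1,4}
Layer 3: {2}  now seen {0,1,2,4}
Reach set: {0,1,2,4}
witness 4: d·d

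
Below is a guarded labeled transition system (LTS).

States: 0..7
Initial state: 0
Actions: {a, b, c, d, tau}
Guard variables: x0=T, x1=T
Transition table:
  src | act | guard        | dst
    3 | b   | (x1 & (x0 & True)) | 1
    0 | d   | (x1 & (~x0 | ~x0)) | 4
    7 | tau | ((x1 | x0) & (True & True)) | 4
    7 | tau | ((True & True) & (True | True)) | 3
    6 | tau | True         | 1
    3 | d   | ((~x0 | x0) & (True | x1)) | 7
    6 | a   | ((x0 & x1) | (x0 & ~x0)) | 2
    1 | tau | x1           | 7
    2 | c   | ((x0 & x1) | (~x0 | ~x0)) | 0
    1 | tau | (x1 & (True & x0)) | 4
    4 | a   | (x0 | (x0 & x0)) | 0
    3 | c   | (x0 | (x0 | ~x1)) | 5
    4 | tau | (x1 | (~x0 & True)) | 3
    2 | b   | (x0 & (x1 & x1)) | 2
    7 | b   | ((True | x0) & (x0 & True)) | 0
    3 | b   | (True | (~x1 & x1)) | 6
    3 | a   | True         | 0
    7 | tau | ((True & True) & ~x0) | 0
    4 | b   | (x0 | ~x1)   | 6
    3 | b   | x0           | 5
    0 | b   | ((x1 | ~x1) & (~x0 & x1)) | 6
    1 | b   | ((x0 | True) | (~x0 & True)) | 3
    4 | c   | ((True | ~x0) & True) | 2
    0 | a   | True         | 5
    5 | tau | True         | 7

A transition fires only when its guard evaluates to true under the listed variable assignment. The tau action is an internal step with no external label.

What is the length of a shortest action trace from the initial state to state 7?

Breadth-first toward 7:
  Layer 0: {0}
  Layer 1: {5}
  Layer 2: {7}
depth(7)=2, e.g. a·tau

Answer: 2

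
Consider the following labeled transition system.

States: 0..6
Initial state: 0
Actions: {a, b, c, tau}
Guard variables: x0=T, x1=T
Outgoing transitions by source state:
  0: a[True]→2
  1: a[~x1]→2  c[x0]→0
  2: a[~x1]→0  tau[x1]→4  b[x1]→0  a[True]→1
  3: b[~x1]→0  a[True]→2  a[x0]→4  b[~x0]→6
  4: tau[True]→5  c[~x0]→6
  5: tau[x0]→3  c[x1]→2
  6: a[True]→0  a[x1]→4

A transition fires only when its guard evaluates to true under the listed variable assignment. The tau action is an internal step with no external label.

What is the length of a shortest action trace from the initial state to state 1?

Answer: 2

Trace:
Layered search for 1:
  L0 = {0}
  L1 = {2}
  L2 = {1,4}
1 enters at depth 2; path a·a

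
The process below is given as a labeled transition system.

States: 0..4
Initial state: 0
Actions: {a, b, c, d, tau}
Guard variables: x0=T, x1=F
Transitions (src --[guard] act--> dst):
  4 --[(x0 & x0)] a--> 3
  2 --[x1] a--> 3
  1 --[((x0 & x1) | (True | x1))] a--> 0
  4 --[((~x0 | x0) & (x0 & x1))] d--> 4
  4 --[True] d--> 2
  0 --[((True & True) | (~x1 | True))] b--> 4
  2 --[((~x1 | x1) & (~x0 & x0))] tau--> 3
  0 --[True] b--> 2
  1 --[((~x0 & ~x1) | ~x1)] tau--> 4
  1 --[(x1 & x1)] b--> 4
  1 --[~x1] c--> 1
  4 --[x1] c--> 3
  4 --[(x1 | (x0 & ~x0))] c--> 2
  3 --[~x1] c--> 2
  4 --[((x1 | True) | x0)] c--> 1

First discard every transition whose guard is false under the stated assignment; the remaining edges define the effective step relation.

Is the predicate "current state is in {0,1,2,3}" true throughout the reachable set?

Allowed set {0,1,2,3}
Reach set: {0,1,2,3,4}
  0: safe
  1: safe
  2: safe
  3: safe
  4: VIOLATES
counterexample path to 4: b

Answer: INVARIANT VIOLATED at state 4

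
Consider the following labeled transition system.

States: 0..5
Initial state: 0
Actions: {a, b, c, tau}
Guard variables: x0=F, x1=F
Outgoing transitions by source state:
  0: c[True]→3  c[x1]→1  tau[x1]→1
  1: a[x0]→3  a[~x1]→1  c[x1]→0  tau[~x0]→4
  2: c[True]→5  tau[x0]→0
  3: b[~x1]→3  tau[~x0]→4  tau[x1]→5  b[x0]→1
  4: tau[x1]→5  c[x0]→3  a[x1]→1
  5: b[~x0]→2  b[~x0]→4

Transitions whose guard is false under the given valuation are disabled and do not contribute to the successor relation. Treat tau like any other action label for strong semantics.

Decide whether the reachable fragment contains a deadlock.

Answer: DEADLOCK at state 4

Working:
R = {0,3,4}
  0: c→3  [1 out]
  3: b→3  tau→4  [2 out]
  4: ∅  [deadlock]
witness 4: c·tau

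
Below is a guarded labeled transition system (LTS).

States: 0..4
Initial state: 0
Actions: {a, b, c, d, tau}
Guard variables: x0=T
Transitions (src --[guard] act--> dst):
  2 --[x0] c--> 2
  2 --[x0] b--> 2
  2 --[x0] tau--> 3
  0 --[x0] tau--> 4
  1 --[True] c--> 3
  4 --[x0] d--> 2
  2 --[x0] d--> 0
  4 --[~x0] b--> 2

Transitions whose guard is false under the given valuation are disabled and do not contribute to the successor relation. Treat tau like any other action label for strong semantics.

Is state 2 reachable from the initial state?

Answer: REACHABLE

Analysis:
Guard filter leaves 7 enabled edge(s).
Layer 0: {0}
Layer 1: {4}  cumulative {0,4}
Layer 2: {2}  cumulative {0,2,4}
Layer 3: {3}  cumulative {0,2,3,4}
Reachable = {0,2,3,4}
trace reaching 2: tau·d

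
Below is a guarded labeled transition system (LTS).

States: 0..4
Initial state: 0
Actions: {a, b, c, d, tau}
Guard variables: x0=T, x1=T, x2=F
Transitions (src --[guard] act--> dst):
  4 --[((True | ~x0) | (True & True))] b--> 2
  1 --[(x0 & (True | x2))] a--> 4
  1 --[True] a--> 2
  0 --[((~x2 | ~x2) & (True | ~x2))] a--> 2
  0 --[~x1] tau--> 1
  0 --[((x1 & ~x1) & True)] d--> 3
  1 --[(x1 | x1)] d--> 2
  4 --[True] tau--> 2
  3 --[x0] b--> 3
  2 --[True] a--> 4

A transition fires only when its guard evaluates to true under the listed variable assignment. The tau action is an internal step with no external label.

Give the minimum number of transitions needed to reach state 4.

Answer: 2

Working:
Breadth-first toward 4:
  L0 = {0}
  L1 = {2}
  L2 = {4}
depth(4)=2, e.g. a·a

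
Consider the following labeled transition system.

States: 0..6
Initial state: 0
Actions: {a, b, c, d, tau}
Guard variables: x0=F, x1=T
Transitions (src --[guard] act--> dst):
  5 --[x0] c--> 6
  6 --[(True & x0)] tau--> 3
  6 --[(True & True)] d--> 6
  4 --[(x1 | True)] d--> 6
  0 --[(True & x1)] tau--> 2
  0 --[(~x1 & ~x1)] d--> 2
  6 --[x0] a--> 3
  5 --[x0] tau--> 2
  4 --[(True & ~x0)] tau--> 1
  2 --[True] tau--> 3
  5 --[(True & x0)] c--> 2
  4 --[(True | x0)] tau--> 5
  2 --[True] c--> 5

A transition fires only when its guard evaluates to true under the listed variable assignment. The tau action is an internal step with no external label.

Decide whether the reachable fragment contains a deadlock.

Reach set: {0,2,3,5}
  0: tau→2  [1 exit(s)]
  2: c→5  tau→3  [2 exit(s)]
  3: ∅  [STUCK]
  5: ∅  [STUCK]
Path to 3: tau·tau

Answer: DEADLOCK at state 3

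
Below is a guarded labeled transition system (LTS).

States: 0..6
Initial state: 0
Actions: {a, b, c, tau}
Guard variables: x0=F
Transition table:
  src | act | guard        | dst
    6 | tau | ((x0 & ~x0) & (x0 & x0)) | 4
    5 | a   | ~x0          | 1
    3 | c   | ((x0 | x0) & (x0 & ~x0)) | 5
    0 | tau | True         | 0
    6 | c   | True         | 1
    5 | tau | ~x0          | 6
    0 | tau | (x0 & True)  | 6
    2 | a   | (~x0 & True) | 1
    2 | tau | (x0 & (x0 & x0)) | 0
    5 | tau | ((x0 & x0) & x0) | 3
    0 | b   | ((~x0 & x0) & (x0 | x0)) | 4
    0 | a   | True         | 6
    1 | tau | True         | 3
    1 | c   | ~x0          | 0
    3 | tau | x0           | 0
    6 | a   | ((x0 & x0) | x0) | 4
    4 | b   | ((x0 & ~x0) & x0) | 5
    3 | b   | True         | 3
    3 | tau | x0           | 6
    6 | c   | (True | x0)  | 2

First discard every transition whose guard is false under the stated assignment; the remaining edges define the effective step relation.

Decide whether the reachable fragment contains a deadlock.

Answer: DEADLOCK-FREE

Trace:
Reach set: {0,1,2,3,6}
  0: a→6  tau→0  [deg 2]
  1: c→0  tau→3  [deg 2]
  2: a→1  [deg 1]
  3: b→3  [deg 1]
  6: c→1  c→2  [deg 2]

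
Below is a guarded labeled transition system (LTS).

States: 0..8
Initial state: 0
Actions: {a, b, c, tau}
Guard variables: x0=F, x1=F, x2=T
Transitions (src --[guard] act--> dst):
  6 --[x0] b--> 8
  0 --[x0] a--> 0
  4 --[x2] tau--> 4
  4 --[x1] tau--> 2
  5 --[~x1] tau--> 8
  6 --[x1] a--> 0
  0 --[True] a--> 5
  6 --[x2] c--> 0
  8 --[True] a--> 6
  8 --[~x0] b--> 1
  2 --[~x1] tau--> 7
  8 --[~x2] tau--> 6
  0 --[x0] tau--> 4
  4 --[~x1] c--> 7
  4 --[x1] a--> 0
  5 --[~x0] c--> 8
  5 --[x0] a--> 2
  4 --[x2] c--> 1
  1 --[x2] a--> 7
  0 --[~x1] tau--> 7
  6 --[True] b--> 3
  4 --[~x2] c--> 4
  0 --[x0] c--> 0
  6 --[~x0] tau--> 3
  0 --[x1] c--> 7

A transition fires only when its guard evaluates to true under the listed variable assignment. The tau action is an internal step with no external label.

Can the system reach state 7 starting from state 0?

14 transition(s) survive guard evaluation.
depth 0: {0}
depth 1: {5,7}  cumulative {0,5,7}
depth 2: {8}  cumulative {0,5,7,8}
depth 3: {1,6}  cumulative {0,1,5,6,7,8}
depth 4: {3}  cumulative {0,1,3,5,6,7,8}
Reach set: {0,1,3,5,6,7,8}
witness 7: tau

Answer: REACHABLE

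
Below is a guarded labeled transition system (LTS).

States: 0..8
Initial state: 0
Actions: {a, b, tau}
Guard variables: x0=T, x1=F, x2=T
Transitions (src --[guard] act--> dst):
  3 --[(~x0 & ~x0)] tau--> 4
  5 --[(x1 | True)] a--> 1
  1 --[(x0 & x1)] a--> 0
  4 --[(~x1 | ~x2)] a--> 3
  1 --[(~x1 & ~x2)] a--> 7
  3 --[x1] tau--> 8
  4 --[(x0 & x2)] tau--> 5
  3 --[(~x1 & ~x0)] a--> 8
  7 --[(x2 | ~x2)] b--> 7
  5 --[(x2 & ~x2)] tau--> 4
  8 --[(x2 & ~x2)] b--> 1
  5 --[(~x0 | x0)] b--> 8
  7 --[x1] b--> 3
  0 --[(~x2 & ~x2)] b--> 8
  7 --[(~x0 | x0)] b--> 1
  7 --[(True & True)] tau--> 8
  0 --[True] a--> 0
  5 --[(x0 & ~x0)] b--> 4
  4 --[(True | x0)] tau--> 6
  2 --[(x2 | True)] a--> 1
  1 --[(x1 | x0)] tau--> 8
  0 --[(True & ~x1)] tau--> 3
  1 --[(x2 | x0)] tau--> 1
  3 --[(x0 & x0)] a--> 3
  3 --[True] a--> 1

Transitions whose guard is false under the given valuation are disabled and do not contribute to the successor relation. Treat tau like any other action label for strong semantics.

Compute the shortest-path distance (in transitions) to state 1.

Answer: 2

Trace:
BFS to 1:
  depth 0: {0}
  depth 1: {3}
  depth 2: {1}
first hit 1 at d=2 via tau·a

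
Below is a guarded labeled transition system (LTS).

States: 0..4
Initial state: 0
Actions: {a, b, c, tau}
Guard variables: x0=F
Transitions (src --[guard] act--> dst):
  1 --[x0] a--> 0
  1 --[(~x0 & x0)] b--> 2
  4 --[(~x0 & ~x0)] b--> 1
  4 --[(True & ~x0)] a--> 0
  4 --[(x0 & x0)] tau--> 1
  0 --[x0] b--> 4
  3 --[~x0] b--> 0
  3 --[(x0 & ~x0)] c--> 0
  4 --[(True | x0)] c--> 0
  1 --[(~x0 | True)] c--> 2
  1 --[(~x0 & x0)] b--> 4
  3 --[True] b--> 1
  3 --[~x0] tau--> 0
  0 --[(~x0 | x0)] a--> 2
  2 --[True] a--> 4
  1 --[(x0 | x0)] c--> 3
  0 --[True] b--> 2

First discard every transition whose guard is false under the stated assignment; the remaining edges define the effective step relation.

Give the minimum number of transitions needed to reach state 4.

BFS to 4:
  Layer 0: {0}
  Layer 1: {2}
  Layer 2: {4}
4 enters at depth 2; path a·a

Answer: 2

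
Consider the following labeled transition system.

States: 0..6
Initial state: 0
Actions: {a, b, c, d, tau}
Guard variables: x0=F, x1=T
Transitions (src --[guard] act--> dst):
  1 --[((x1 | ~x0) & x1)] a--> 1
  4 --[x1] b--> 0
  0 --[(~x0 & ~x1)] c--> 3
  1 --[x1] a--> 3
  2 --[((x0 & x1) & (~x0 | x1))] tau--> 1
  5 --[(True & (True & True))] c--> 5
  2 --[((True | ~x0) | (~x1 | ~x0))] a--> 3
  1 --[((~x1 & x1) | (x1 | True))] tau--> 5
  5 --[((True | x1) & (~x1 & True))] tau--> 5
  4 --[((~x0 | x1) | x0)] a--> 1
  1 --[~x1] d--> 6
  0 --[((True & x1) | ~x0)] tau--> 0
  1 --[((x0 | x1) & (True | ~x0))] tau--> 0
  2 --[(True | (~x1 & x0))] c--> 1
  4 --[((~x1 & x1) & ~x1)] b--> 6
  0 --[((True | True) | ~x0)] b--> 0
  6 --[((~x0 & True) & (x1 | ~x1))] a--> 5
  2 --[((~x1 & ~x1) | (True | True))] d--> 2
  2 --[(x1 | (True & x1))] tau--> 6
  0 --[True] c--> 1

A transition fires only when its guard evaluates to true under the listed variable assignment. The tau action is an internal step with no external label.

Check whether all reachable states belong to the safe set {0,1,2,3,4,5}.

Answer: INVARIANT HOLDS

Trace:
Inv-set: {0,1,2,3,4,5}
Reachable = {0,1,3,5}
  0: ok
  1: ok
  3: ok
  5: ok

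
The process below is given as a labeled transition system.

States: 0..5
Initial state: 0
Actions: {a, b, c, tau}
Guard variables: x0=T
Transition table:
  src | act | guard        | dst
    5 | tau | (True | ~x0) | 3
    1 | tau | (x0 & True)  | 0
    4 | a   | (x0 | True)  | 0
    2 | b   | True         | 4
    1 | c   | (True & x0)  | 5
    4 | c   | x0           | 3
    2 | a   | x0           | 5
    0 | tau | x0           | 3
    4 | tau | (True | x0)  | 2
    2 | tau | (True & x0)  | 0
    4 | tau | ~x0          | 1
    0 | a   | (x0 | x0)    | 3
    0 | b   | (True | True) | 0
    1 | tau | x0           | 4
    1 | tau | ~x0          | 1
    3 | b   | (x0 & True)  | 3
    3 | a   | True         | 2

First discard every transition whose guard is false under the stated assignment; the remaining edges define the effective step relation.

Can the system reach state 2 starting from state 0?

Answer: REACHABLE

Trace:
After dropping false guards: 15 live edges.
depth 0: {0}
depth 1: {3}  cumulative {0,3}
depth 2: {2}  cumulative {0,2,3}
depth 3: {4,5}  cumulative {0,2,3,4,5}
R = {0,2,3,4,5}
witness 2: tau·a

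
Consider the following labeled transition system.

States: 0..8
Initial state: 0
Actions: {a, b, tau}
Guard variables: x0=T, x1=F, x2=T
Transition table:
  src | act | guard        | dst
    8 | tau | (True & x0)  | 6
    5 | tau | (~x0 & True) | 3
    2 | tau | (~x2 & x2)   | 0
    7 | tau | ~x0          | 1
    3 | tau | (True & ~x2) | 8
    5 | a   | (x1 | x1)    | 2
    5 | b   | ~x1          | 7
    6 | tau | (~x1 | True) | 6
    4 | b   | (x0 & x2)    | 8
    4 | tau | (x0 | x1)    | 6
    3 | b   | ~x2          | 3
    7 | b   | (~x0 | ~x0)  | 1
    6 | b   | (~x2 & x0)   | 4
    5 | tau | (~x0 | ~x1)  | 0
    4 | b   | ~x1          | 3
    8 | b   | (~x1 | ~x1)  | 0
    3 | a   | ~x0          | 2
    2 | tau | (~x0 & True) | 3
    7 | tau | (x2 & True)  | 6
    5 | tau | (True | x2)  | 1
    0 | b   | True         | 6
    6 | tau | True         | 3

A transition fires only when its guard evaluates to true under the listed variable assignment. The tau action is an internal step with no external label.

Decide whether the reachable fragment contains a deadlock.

Reachable = {0,3,6}
  0: b→6  [1 out]
  3: ∅  [deadlock]
  6: tau→3  tau→6  [2 out]
Path to 3: b·tau

Answer: DEADLOCK at state 3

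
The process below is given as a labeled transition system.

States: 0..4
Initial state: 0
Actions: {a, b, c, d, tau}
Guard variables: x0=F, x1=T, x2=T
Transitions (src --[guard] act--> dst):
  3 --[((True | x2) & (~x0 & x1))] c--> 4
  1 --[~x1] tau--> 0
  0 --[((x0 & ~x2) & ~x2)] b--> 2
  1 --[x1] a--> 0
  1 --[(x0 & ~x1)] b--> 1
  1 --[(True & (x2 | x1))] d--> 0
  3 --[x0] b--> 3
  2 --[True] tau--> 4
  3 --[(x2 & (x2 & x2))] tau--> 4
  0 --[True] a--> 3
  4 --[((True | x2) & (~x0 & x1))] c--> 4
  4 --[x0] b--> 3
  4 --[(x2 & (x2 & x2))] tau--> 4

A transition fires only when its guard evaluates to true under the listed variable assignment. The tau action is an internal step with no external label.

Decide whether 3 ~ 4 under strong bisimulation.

Compute ~ classes (split until stable):
  P[0] = {{0,1,2,3,4}}
  P[1] = {{0},{1},{2},{3,4}}
4 equivalence class(es) (converged in 2)
class of 3: {3,4}; class of 4: {3,4}

Answer: BISIMILAR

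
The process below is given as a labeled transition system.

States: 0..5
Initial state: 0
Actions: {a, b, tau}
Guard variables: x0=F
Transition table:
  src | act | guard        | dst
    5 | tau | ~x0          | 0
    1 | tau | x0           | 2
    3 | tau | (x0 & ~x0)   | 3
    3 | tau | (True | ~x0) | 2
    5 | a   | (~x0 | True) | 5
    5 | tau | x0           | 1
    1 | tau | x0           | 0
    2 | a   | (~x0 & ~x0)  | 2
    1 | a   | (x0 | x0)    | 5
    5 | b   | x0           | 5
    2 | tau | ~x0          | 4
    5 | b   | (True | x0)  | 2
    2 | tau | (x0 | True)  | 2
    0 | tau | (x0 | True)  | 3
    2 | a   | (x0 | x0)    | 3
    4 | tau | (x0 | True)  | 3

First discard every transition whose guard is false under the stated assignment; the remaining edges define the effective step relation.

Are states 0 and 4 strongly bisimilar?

Answer: BISIMILAR

Working:
Bisimulation quotient by refinement:
  P[0] = {{0,1,2,3,4,5}}
  P[1] = {{0,3,4},{1},{2},{5}}
  P[2] = {{0,4},{1},{2},{3},{5}}
5 equivalence class(es) (converged in 3)
[0]={0,4}  [4]={0,4}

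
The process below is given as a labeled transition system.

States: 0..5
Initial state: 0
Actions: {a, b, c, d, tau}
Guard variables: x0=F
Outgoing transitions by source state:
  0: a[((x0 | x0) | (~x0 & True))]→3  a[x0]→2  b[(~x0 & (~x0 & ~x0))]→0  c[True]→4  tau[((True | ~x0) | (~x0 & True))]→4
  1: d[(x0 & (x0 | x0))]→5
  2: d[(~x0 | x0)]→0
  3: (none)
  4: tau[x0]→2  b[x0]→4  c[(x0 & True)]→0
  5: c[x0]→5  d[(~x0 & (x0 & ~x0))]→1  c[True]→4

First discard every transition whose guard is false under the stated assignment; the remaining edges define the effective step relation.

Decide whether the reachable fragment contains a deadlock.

Reach set: {0,3,4}
  0: a→3  b→0  c→4  tau→4  [4 exit(s)]
  3: ∅  [STUCK]
  4: ∅  [STUCK]
witness 3: a

Answer: DEADLOCK at state 3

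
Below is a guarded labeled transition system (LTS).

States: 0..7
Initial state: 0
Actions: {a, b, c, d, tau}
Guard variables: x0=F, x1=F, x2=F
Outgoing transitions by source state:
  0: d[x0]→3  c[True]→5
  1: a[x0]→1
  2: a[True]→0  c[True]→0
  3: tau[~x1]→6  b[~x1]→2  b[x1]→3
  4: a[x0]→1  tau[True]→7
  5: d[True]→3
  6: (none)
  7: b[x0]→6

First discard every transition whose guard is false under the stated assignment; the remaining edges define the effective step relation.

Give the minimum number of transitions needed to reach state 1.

Answer: UNREACHABLE

Analysis:
Breadth-first toward 1:
  L0 = {0}
  L1 = {5}
  L2 = {3}
  L3 = {2,6}
1 never appears.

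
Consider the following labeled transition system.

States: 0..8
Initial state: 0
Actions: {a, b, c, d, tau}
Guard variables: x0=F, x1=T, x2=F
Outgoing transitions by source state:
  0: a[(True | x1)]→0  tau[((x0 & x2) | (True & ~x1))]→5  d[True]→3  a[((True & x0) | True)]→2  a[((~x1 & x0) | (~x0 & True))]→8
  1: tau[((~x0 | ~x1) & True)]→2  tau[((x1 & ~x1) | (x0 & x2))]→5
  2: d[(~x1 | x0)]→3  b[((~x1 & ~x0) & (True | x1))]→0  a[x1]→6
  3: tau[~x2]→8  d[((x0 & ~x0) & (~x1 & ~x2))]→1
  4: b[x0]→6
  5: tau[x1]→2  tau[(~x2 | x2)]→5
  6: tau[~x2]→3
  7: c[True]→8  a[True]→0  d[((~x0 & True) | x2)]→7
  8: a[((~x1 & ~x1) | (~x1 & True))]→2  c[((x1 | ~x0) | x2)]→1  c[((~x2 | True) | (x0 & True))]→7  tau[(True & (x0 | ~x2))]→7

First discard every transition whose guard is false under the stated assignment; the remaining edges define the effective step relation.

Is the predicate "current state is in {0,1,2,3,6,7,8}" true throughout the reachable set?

Answer: INVARIANT HOLDS

Trace:
Allowed set {0,1,2,3,6,7,8}
Reach set: {0,1,2,3,6,7,8}
  0: ok
  1: ok
  2: ok
  3: ok
  6: ok
  7: ok
  8: ok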